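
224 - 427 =-203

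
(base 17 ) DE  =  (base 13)151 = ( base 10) 235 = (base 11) 1a4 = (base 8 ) 353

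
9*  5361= 48249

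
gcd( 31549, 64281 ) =7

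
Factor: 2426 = 2^1*1213^1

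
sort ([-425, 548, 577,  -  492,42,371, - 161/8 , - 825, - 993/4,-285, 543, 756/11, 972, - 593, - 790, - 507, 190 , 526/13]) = [ - 825, - 790 , - 593,-507, - 492 ,-425,-285,-993/4,-161/8, 526/13,42, 756/11,  190,371, 543 , 548, 577, 972] 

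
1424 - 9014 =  - 7590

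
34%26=8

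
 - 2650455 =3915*(- 677 )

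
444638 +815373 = 1260011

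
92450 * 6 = 554700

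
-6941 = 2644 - 9585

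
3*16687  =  50061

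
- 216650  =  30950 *( -7 ) 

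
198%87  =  24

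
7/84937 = 7/84937=0.00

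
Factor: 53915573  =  53915573^1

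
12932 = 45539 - 32607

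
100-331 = -231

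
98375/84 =98375/84 = 1171.13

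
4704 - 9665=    - 4961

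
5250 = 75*70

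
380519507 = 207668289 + 172851218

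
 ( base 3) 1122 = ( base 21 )22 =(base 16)2C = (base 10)44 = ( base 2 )101100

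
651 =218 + 433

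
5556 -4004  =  1552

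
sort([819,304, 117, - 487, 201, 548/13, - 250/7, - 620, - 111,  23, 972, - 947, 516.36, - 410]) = [ -947,-620,-487 ,-410, - 111,  -  250/7, 23,548/13, 117, 201 , 304,516.36, 819, 972]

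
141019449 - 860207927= - 719188478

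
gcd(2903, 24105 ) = 1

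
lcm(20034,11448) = 80136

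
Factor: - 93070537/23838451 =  - 13295791/3405493 = - 7^(-1)*13^(  -  1 ) * 37423^( - 1)*13295791^1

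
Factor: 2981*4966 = 2^1*11^1*13^1*191^1*271^1 = 14803646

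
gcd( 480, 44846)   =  2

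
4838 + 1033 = 5871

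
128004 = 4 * 32001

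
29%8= 5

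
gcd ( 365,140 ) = 5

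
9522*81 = 771282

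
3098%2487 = 611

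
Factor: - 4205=-5^1*29^2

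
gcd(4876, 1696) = 212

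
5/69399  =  5/69399=0.00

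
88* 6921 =609048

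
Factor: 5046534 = 2^1*3^2*139^1*2017^1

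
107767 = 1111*97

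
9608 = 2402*4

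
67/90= 67/90=0.74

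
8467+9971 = 18438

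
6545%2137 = 134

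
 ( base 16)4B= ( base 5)300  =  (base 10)75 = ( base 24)33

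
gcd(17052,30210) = 6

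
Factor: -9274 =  - 2^1*4637^1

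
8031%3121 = 1789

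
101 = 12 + 89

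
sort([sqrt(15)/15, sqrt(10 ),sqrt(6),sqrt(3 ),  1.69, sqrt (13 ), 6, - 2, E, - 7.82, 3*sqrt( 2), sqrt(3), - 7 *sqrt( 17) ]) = [ - 7* sqrt ( 17 ),-7.82,-2 , sqrt(15 )/15,  1.69, sqrt(3), sqrt( 3), sqrt(6), E  ,  sqrt(10), sqrt(13 ),3 * sqrt(2 ), 6]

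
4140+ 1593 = 5733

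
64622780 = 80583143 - 15960363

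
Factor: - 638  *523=- 333674 =- 2^1*11^1*29^1*523^1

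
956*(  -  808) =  - 772448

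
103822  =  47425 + 56397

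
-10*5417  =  -54170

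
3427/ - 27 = -127+2/27= - 126.93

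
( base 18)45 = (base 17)49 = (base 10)77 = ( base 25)32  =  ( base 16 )4D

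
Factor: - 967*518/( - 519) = 500906/519 = 2^1*3^ (-1)*7^1*37^1*173^( - 1 )*967^1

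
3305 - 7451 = -4146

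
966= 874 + 92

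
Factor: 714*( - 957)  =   - 2^1*3^2*7^1 * 11^1 * 17^1*29^1 = - 683298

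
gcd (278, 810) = 2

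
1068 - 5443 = -4375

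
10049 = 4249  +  5800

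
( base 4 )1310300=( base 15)2332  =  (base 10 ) 7472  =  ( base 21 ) GJH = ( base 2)1110100110000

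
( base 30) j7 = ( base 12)401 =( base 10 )577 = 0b1001000001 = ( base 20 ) 18h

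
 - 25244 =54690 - 79934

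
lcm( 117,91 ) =819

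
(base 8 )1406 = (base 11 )644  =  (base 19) 22E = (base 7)2154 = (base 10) 774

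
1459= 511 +948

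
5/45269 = 5/45269 = 0.00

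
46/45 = 1 + 1/45  =  1.02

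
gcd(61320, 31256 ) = 8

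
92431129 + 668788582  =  761219711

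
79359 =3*26453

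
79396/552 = 143 + 5/6 = 143.83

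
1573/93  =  16+85/93 =16.91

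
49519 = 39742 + 9777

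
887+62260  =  63147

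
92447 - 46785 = 45662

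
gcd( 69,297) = 3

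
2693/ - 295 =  -2693/295 = - 9.13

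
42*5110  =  214620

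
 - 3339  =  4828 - 8167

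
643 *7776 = 4999968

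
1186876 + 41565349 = 42752225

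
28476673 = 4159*6847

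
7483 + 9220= 16703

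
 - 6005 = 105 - 6110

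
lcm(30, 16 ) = 240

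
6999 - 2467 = 4532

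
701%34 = 21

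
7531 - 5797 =1734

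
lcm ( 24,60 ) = 120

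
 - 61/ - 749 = 61/749= 0.08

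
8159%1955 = 339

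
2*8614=17228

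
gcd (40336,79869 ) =1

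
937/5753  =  937/5753 =0.16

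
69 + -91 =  - 22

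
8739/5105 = 1 + 3634/5105=1.71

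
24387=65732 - 41345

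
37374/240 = 6229/40 = 155.72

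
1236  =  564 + 672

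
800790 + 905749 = 1706539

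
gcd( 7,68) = 1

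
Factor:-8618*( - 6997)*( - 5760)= -2^8 *3^2*5^1*31^1*139^1*6997^1 = - 347328840960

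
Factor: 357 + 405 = 762 =2^1*3^1*127^1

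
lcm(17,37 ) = 629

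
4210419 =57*73867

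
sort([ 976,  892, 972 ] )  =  [ 892,972,  976]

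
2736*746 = 2041056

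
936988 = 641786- - 295202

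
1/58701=1/58701 =0.00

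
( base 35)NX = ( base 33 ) PD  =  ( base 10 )838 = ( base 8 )1506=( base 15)3ad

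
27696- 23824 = 3872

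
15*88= 1320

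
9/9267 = 3/3089 = 0.00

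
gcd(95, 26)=1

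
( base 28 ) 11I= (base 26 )15o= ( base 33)p5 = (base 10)830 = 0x33E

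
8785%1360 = 625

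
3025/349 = 8+233/349 = 8.67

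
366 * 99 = 36234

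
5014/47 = 5014/47 = 106.68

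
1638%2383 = 1638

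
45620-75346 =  - 29726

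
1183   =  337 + 846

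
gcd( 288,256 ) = 32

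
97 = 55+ 42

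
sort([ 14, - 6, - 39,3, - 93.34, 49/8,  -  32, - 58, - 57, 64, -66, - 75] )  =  [  -  93.34, - 75,  -  66, - 58, -57 ,-39 ,- 32, - 6,  3, 49/8,14,64]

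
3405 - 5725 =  - 2320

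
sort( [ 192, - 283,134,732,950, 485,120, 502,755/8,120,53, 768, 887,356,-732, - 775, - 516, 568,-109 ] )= [ - 775, - 732,-516 , - 283, - 109,53,  755/8,120, 120,134, 192, 356  ,  485, 502, 568, 732, 768,887,950] 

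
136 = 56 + 80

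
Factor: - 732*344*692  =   - 2^7*3^1*43^1 * 61^1  *173^1 = - 174251136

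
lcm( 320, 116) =9280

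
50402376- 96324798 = - 45922422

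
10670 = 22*485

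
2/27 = 2/27 = 0.07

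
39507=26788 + 12719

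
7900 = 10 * 790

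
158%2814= 158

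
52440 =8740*6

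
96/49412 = 24/12353 = 0.00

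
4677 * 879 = 4111083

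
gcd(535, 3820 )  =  5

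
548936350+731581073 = 1280517423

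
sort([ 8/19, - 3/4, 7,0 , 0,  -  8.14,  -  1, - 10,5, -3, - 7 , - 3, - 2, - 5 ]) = [-10,-8.14, - 7,-5,  -  3,-3,  -  2, - 1,-3/4, 0, 0, 8/19, 5, 7]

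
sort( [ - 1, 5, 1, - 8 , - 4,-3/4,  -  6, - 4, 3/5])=[  -  8, - 6, - 4,- 4, - 1, - 3/4,3/5,1, 5]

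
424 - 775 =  - 351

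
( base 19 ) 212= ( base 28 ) QF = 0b1011100111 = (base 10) 743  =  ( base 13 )452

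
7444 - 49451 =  - 42007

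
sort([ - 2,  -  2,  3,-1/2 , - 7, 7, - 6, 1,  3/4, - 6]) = [ -7,-6, -6, - 2,-2, - 1/2 , 3/4,1,3 , 7 ]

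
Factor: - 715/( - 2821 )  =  5^1 * 7^(  -  1)*11^1*31^(-1) = 55/217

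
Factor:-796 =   -  2^2*199^1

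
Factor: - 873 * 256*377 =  - 84254976 = - 2^8 * 3^2*13^1*29^1*97^1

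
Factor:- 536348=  - 2^2*134087^1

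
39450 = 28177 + 11273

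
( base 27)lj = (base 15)291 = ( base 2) 1001001010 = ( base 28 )KQ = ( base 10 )586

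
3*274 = 822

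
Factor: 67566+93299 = 5^1*32173^1 = 160865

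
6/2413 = 6/2413 = 0.00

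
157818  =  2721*58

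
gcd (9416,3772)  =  4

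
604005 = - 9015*( - 67)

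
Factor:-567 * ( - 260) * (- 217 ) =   -  31990140 = - 2^2 * 3^4*5^1*7^2*13^1 * 31^1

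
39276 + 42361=81637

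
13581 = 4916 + 8665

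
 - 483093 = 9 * (  -  53677)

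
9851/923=10 + 621/923 = 10.67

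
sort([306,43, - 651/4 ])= [ - 651/4, 43,306]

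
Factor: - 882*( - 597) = 2^1*3^3*7^2*199^1 = 526554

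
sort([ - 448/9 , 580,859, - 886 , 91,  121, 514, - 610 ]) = [-886,  -  610, - 448/9,  91,121,514,580,  859 ]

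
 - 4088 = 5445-9533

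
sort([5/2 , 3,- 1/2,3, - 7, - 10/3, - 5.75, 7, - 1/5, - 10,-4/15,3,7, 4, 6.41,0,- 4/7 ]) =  [ - 10, - 7, - 5.75, - 10/3, - 4/7, - 1/2, - 4/15,  -  1/5,0, 5/2,3,3  ,  3,4, 6.41,7, 7 ]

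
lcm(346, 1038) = 1038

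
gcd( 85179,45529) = 1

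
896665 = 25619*35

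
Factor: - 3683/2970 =  -  2^(-1 )*3^( - 3)*5^( - 1) * 11^( - 1)*29^1 *127^1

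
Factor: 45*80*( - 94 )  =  - 2^5*3^2 * 5^2*47^1 =- 338400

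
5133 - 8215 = - 3082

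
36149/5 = 7229  +  4/5 = 7229.80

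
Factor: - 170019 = -3^4*2099^1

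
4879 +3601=8480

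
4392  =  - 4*( -1098) 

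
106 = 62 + 44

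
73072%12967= 8237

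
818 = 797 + 21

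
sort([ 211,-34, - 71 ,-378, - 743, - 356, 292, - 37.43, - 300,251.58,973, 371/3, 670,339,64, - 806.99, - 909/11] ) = [ - 806.99, - 743, - 378, - 356, - 300, - 909/11, - 71,  -  37.43, - 34, 64,371/3, 211,251.58,292,339, 670,973]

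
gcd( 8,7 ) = 1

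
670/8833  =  670/8833=0.08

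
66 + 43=109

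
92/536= 23/134=   0.17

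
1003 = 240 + 763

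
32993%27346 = 5647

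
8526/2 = 4263=4263.00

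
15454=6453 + 9001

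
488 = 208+280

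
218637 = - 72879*(  -  3 ) 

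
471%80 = 71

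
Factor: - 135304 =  - 2^3 *13^1 * 1301^1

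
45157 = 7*6451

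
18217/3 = 6072 + 1/3=6072.33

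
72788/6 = 36394/3 = 12131.33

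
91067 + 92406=183473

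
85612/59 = 1451+3/59  =  1451.05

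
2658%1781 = 877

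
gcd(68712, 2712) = 24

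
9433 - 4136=5297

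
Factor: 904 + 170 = 1074 = 2^1*3^1*179^1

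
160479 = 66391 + 94088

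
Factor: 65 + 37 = 102 = 2^1*3^1*17^1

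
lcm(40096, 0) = 0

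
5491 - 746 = 4745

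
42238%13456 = 1870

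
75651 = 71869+3782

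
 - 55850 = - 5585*10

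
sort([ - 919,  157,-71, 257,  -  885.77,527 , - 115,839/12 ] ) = [-919,-885.77, - 115, - 71, 839/12,157,  257,527 ] 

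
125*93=11625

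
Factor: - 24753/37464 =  - 37/56 = - 2^ (- 3 ) * 7^( - 1)*37^1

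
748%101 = 41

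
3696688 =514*7192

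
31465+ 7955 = 39420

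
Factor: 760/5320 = 7^ ( - 1 )= 1/7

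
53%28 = 25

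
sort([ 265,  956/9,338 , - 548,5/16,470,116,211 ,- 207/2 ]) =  [ - 548,-207/2, 5/16,956/9, 116,  211, 265 , 338, 470] 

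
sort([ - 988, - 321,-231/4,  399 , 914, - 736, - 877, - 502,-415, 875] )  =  [ - 988, - 877, - 736,  -  502, - 415, - 321,  -  231/4,  399,  875,914] 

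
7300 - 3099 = 4201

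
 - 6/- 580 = 3/290 = 0.01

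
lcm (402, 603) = 1206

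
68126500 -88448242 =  - 20321742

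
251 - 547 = - 296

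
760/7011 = 40/369 = 0.11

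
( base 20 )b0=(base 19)bb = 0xdc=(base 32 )6s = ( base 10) 220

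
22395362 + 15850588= 38245950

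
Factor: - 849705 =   -  3^1 * 5^1*37^1*1531^1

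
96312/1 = 96312 =96312.00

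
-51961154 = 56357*(- 922)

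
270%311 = 270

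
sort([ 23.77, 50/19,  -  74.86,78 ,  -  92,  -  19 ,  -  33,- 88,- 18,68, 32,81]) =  [ - 92, - 88, - 74.86,  -  33, - 19,-18, 50/19, 23.77, 32, 68, 78, 81]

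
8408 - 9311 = -903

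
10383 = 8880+1503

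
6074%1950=224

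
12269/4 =12269/4 = 3067.25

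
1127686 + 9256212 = 10383898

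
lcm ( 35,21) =105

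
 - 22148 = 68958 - 91106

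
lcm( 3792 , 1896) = 3792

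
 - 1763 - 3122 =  - 4885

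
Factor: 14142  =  2^1*3^1*2357^1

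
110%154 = 110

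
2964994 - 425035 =2539959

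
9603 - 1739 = 7864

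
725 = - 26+751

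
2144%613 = 305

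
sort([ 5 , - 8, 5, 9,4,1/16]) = [ - 8, 1/16, 4,5, 5,9 ] 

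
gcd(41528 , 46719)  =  5191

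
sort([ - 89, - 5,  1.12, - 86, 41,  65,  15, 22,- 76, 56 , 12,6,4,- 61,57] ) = [ - 89, -86, - 76, - 61,- 5,1.12,  4,  6,12,15, 22, 41,56 , 57,65] 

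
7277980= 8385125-1107145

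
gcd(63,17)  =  1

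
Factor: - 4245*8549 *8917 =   -  323602433085 = - 3^1*5^1 * 37^1*83^1 * 103^1*241^1*283^1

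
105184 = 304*346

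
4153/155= 26 + 123/155 = 26.79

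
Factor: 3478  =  2^1*37^1* 47^1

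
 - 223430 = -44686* 5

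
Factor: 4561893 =3^3*7^1*24137^1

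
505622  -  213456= 292166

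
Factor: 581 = 7^1*83^1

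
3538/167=21  +  31/167  =  21.19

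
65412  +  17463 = 82875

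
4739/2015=4739/2015 = 2.35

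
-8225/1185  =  -7 + 14/237 = - 6.94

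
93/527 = 3/17 = 0.18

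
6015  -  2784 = 3231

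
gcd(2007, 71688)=3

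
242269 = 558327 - 316058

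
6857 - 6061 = 796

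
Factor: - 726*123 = -89298  =  - 2^1*3^2*11^2 * 41^1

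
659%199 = 62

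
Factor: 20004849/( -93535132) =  - 2^(- 2)*3^2*2222761^1*23383783^( - 1 ) 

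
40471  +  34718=75189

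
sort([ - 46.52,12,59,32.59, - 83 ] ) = [ - 83,-46.52, 12,32.59,  59]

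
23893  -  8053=15840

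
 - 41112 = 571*( - 72)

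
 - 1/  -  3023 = 1/3023= 0.00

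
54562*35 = 1909670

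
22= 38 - 16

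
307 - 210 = 97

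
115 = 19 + 96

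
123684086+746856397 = 870540483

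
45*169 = 7605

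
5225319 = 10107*517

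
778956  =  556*1401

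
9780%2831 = 1287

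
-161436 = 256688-418124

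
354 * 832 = 294528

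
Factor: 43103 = 43103^1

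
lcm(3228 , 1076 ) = 3228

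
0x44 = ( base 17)40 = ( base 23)2M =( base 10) 68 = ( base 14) 4c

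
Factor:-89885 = -5^1*17977^1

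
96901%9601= 891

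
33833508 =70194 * 482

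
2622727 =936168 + 1686559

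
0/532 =0 =0.00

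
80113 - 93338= - 13225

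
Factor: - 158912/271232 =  - 191/326 =- 2^(-1)*163^( - 1)* 191^1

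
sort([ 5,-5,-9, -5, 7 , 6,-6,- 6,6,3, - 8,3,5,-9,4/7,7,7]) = [ - 9,-9, - 8,  -  6,-6, - 5,-5, 4/7,3, 3,  5,5,6, 6,7, 7, 7]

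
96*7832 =751872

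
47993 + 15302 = 63295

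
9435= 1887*5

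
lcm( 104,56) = 728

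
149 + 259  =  408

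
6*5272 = 31632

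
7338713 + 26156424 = 33495137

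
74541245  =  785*94957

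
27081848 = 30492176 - 3410328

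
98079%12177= 663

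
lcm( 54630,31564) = 1420380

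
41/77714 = 41/77714 = 0.00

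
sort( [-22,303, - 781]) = [ - 781, - 22, 303]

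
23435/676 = 23435/676 = 34.67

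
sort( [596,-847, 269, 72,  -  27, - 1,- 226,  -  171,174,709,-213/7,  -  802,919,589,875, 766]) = [ -847, - 802,-226, - 171, - 213/7, - 27,-1,72,174,269, 589, 596,709,  766, 875,919]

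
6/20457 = 2/6819 =0.00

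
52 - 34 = 18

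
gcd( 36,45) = 9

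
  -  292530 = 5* (-58506)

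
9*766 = 6894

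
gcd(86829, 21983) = 1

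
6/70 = 3/35= 0.09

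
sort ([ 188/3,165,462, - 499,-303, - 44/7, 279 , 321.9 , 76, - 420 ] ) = [ - 499,-420, - 303, -44/7, 188/3,76,165,279,321.9,462]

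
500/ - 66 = - 250/33= -  7.58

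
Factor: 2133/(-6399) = -3^ ( -1 ) = - 1/3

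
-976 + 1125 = 149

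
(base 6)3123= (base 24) 153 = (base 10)699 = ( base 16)2BB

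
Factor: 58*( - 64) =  - 2^7 * 29^1 = - 3712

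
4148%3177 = 971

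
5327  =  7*761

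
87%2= 1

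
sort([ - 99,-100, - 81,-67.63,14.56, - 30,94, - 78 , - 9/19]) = [ - 100, - 99, - 81, - 78, - 67.63,-30, - 9/19,14.56,94]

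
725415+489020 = 1214435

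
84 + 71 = 155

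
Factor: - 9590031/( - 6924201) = 3196677/2308067 = 3^1  *  11^1 * 157^1 * 617^1 * 971^(  -  1 ) * 2377^( - 1) 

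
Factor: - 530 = -2^1*5^1*53^1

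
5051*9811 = 49555361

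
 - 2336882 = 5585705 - 7922587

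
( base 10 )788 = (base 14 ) 404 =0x314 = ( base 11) 657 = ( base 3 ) 1002012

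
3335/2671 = 3335/2671 = 1.25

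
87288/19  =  4594  +  2/19  =  4594.11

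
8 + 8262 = 8270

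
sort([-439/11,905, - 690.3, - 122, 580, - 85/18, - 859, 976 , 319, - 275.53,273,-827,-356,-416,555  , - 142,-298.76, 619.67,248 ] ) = [ - 859, - 827,-690.3,-416,-356, - 298.76, - 275.53, - 142,  -  122, - 439/11, - 85/18,248 , 273 , 319, 555,580,619.67,905, 976 ]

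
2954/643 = 4+382/643 = 4.59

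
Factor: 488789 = 7^1*69827^1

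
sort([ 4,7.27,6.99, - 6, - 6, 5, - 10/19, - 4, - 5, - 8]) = [  -  8,-6, - 6, - 5, - 4, - 10/19,4, 5,6.99, 7.27 ] 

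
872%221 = 209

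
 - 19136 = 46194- 65330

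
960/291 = 3 + 29/97 = 3.30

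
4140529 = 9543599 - 5403070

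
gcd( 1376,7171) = 1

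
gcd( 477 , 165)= 3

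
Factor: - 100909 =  - 19^1*47^1*113^1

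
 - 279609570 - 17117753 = - 296727323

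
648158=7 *92594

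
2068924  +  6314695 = 8383619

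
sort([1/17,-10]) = [-10,  1/17]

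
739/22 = 33 + 13/22 = 33.59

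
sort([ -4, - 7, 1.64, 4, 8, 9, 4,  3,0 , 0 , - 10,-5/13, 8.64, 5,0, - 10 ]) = [ - 10,-10, - 7, - 4,-5/13,0,0, 0,1.64, 3, 4, 4,5,8, 8.64, 9]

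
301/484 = 301/484   =  0.62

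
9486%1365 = 1296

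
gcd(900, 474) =6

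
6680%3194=292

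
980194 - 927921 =52273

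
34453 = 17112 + 17341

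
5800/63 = 92 + 4/63 = 92.06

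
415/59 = 415/59 = 7.03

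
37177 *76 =2825452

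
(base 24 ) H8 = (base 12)2A8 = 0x1a0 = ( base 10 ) 416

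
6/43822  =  3/21911 = 0.00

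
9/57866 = 9/57866   =  0.00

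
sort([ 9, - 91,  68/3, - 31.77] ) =[ - 91, - 31.77, 9,68/3 ] 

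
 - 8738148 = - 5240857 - 3497291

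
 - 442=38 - 480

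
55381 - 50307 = 5074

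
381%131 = 119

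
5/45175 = 1/9035 = 0.00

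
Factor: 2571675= 3^1*5^2* 17^1*2017^1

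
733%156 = 109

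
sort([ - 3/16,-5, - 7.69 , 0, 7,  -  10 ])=[ - 10, - 7.69, - 5, - 3/16 , 0,7]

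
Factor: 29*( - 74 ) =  - 2^1 * 29^1*37^1 = - 2146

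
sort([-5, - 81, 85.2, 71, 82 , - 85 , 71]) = [- 85, - 81, - 5, 71, 71,82,  85.2 ] 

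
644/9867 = 28/429 = 0.07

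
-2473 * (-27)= 66771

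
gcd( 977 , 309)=1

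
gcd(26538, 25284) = 6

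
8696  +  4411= 13107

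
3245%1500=245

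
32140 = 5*6428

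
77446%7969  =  5725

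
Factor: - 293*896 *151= - 2^7*7^1 *151^1 * 293^1 = -39641728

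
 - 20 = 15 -35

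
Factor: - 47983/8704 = -2^(-9)*13^1*17^( - 1)* 3691^1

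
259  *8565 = 2218335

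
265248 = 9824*27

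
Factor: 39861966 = 2^1*3^1*1549^1*4289^1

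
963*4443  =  4278609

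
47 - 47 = 0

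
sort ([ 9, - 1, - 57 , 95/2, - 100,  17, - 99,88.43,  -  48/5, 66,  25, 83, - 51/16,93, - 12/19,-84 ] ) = [ - 100, - 99,-84,-57, - 48/5, - 51/16  , - 1, - 12/19, 9,17, 25, 95/2,66, 83, 88.43, 93]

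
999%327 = 18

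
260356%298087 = 260356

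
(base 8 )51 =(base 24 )1H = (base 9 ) 45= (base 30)1B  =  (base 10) 41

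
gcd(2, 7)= 1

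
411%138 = 135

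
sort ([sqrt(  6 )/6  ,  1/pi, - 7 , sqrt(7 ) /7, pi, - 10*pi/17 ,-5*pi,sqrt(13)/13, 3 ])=[ - 5 *pi, - 7,-10* pi/17,sqrt(13) /13 , 1/pi,sqrt(7 ) /7,  sqrt(6)/6,3,pi]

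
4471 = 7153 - 2682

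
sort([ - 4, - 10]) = [- 10, -4 ] 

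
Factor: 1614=2^1 * 3^1*269^1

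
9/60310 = 9/60310 = 0.00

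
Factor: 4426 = 2^1 * 2213^1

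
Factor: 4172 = 2^2*7^1 * 149^1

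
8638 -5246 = 3392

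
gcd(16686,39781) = 1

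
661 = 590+71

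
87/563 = 87/563=0.15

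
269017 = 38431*7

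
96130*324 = 31146120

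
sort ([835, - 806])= [ - 806,835 ] 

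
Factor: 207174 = 2^1*3^1*11^1 * 43^1*73^1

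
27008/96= 281 + 1/3  =  281.33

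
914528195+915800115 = 1830328310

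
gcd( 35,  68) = 1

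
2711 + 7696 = 10407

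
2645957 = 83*31879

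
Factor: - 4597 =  - 4597^1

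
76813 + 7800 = 84613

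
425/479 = 425/479 =0.89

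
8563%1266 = 967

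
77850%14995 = 2875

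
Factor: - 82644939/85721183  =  - 3^2*13^1*17^1 * 37^1*1123^1*85721183^( - 1 ) 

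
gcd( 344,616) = 8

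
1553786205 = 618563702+935222503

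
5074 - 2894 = 2180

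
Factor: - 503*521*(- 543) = 142300209=3^1*181^1*503^1*521^1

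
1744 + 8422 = 10166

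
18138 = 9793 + 8345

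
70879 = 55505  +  15374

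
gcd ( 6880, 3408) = 16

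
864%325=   214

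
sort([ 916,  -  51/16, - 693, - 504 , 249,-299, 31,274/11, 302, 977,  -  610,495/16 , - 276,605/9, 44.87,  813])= [ - 693, - 610, - 504, - 299,- 276,-51/16  ,  274/11, 495/16, 31 , 44.87,605/9,249,  302,  813,  916,977] 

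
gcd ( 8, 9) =1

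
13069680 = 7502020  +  5567660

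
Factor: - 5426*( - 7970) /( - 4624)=  -  2^(  -  2)*5^1*17^( - 2 )*797^1*2713^1 = - 10811305/1156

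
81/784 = 81/784 = 0.10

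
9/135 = 1/15 = 0.07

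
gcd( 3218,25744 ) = 3218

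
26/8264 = 13/4132 = 0.00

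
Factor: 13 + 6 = 19 = 19^1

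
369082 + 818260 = 1187342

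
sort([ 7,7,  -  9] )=[ - 9,  7,  7 ]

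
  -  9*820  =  - 7380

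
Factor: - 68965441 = - 61^1 * 1130581^1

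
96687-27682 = 69005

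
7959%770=259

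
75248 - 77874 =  - 2626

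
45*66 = 2970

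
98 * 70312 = 6890576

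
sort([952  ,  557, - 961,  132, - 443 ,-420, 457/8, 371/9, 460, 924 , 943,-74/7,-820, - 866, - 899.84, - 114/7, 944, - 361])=[ - 961, - 899.84, - 866,  -  820, - 443,-420, - 361, - 114/7, - 74/7 , 371/9, 457/8 , 132, 460, 557, 924,943, 944, 952 ] 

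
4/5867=4/5867 = 0.00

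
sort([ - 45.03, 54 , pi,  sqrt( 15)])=[ - 45.03,  pi,sqrt(15 ),  54 ] 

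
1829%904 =21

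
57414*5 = 287070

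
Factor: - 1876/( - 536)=2^(-1 )*7^1 = 7/2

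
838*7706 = 6457628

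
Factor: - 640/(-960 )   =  2^1*3^ ( - 1) = 2/3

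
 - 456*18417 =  - 8398152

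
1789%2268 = 1789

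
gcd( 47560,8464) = 8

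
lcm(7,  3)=21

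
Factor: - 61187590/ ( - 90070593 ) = 2^1 * 3^(-1 )*5^1*17^1*23^1*31^( - 1)*15649^1*968501^( - 1)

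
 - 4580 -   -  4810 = 230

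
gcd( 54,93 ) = 3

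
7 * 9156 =64092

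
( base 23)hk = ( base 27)F6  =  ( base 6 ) 1523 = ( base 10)411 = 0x19b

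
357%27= 6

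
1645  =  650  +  995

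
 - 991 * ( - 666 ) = 660006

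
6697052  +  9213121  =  15910173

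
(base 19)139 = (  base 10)427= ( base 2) 110101011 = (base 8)653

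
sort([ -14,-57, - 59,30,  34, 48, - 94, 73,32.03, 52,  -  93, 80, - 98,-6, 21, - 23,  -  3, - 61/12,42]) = [-98, - 94, - 93, - 59, - 57, - 23,  -  14, - 6,  -  61/12, - 3,21,  30, 32.03, 34, 42,48, 52,73, 80]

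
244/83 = 244/83  =  2.94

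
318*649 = 206382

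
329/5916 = 329/5916 = 0.06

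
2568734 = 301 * 8534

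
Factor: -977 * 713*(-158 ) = 110062958=   2^1*23^1*31^1*79^1*977^1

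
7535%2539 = 2457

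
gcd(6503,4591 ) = 1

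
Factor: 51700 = 2^2*5^2*11^1*47^1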